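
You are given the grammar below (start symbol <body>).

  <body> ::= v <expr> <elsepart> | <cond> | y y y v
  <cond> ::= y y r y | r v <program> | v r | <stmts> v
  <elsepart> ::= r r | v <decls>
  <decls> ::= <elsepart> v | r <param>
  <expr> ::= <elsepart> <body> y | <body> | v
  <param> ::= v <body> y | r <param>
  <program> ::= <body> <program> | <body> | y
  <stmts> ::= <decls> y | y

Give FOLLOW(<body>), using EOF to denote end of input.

<body> is the start symbol, so EOF ∈ FOLLOW(<body>).
In <expr> ::= <elsepart> <body> y: add FIRST(y) = { y }.
In <expr> ::= <body>: <body> is at the end, add FOLLOW(<expr>) = { r, v }.
In <param> ::= v <body> y: add FIRST(y) = { y }.
In <program> ::= <body> <program>: add FIRST(<program>) = { r, v, y }.
In <program> ::= <body>: <body> is at the end, add FOLLOW(<program>) = { EOF, r, v, y }.
Union: FOLLOW(<body>) = { EOF, r, v, y }.

{ EOF, r, v, y }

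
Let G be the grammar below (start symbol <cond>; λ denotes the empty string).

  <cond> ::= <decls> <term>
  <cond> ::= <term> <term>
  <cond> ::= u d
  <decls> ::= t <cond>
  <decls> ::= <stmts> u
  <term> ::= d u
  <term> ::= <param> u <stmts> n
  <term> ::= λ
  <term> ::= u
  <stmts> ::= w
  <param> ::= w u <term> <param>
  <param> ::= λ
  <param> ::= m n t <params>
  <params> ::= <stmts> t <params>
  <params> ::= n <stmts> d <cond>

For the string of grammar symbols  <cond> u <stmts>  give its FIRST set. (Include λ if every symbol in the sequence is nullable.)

{ d, m, t, u, w }

Add FIRST(<cond>)\{λ} = { d, m, t, u, w }; <cond> is nullable, continue.
u is a terminal; add {u} and stop.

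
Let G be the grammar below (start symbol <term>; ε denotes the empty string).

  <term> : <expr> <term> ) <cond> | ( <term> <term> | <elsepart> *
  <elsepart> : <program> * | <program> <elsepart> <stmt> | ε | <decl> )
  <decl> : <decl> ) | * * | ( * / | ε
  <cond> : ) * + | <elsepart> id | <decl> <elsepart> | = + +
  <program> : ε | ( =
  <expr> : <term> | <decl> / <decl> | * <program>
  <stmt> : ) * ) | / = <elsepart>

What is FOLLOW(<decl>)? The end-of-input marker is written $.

In <elsepart> : <decl> ): add FIRST()) = { ) }.
In <decl> : <decl> ): add FIRST()) = { ) }.
In <cond> : <decl> <elsepart>: add FIRST(<elsepart>)\{ε} = { (, ), *, / }.
  Since <elsepart> is nullable, also add FOLLOW(<cond>) = { $, (, ), *, / }.
In <expr> : <decl> / <decl>: add FIRST(/ <decl>) = { / }.
In <expr> : <decl> / <decl>: <decl> is at the end, add FOLLOW(<expr>) = { (, ), *, / }.
Union: FOLLOW(<decl>) = { $, (, ), *, / }.

{ $, (, ), *, / }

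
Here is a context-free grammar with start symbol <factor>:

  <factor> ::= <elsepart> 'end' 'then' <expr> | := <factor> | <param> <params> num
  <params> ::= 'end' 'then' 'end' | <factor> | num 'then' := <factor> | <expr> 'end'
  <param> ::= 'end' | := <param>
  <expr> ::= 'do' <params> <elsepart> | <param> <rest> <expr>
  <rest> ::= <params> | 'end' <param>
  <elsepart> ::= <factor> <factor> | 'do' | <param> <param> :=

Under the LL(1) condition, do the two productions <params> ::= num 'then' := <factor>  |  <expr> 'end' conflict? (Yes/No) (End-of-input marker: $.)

FIRST(num 'then' := <factor>) = { num } and FIRST(<expr> 'end') = { 'do', 'end', := }.
The FIRST sets are disjoint and neither alternative is nullable — no conflict.

No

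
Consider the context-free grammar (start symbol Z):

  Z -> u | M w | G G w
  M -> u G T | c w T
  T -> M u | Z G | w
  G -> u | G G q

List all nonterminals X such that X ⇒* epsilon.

{ } (none)

No nonterminal has an empty production or an RHS whose symbols are all nullable.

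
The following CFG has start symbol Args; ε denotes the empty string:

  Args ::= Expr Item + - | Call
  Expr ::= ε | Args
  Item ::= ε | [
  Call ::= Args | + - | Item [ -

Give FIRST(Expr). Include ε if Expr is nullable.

{ +, [, ε }

Expr ::= ε contributes ε.
From Expr ::= Args: add FIRST(Args) = { +, [ }.
Union: FIRST(Expr) = { +, [, ε }.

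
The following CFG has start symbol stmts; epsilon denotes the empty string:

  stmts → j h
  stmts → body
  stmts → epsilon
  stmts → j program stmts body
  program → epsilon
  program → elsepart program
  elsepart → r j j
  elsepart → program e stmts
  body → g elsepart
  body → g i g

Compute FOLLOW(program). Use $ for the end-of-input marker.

{ e, g, j }

In stmts → j program stmts body: add FIRST(stmts body) = { g, j }.
In program → elsepart program: program is at the end, add FOLLOW(program) = { e, g, j }.
In elsepart → program e stmts: add FIRST(e stmts) = { e }.
Union: FOLLOW(program) = { e, g, j }.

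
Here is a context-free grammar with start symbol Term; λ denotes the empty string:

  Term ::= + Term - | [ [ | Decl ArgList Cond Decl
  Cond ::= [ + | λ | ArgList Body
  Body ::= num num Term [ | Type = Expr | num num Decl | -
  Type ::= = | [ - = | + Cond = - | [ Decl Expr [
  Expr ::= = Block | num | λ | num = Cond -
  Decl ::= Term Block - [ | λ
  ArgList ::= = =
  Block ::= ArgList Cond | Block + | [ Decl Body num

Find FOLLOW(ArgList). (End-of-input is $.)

In Term ::= Decl ArgList Cond Decl: add FIRST(Cond Decl)\{λ} = { +, =, [ }.
  Since Cond Decl is nullable, also add FOLLOW(Term) = { $, -, =, [ }.
In Cond ::= ArgList Body: add FIRST(Body) = { +, -, =, [, num }.
In Block ::= ArgList Cond: add FIRST(Cond)\{λ} = { =, [ }.
  Since Cond is nullable, also add FOLLOW(Block) = { $, +, -, =, [, num }.
Union: FOLLOW(ArgList) = { $, +, -, =, [, num }.

{ $, +, -, =, [, num }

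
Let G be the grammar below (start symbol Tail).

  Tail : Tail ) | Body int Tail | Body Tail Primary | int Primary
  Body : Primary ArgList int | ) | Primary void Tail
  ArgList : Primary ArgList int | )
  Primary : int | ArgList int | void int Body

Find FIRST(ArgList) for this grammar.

From ArgList : Primary ArgList int: add FIRST(Primary) = { ), int, void }.
ArgList : ) contributes {)}.
Union: FIRST(ArgList) = { ), int, void }.

{ ), int, void }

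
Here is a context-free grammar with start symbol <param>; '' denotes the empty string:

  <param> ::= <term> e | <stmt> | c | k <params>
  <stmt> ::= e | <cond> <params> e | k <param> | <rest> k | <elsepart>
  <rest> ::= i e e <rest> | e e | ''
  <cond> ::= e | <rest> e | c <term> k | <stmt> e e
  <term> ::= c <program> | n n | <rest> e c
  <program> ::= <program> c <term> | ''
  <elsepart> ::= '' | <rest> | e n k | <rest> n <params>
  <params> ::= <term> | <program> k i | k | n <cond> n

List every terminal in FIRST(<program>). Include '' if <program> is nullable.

{ c, '' }

From <program> ::= <program> c <term>: <program> nullable, take FIRST(<program>) ∪ {c} = { c }.
<program> ::= '' contributes ''.
Union: FIRST(<program>) = { c, '' }.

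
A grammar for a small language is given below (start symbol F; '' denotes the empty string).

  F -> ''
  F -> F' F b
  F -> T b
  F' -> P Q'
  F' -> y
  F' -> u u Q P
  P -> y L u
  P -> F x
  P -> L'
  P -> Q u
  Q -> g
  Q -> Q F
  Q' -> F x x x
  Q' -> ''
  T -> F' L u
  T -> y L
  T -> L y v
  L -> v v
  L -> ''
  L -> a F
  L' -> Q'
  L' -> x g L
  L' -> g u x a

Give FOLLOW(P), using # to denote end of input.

{ a, b, g, u, v, x, y }

In F' -> P Q': add FIRST(Q')\{''} = { a, b, g, u, v, x, y }.
  Since Q' is nullable, also add FOLLOW(F') = { a, b, g, u, v, x, y }.
In F' -> u u Q P: P is at the end, add FOLLOW(F') = { a, b, g, u, v, x, y }.
Union: FOLLOW(P) = { a, b, g, u, v, x, y }.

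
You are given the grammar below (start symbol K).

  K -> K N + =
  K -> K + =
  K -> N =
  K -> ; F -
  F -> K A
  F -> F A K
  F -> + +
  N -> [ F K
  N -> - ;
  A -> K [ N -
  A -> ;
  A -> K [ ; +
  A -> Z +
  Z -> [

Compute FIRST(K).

From K -> K N + =: add FIRST(K) = { -, ;, [ }.
From K -> K + =: add FIRST(K) = { -, ;, [ }.
From K -> N =: add FIRST(N) = { -, [ }.
K -> ; F - contributes {;}.
Union: FIRST(K) = { -, ;, [ }.

{ -, ;, [ }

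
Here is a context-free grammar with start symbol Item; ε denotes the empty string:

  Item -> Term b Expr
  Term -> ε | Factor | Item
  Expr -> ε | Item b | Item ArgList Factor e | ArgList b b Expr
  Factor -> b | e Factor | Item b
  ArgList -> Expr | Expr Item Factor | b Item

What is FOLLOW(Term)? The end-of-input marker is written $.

{ b }

In Item -> Term b Expr: add FIRST(b Expr) = { b }.
Union: FOLLOW(Term) = { b }.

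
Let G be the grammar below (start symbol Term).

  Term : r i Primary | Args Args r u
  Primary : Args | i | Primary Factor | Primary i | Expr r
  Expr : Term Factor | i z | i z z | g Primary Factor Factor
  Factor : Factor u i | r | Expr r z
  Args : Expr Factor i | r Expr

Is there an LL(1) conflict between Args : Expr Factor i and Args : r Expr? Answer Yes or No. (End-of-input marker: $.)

Yes

FIRST(Expr Factor i) = { g, i, r } and FIRST(r Expr) = { r }.
Both contain r, so the two alternatives are not disjoint — LL(1) conflict.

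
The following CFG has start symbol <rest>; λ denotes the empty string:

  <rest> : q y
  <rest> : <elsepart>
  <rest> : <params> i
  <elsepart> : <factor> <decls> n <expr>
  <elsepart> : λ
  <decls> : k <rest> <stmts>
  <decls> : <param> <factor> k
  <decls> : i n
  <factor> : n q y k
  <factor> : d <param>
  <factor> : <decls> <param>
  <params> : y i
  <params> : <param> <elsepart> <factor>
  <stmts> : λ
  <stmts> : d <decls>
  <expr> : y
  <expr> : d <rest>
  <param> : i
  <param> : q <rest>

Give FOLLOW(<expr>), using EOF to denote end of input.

In <elsepart> : <factor> <decls> n <expr>: <expr> is at the end, add FOLLOW(<elsepart>) = { EOF, d, i, k, n, q }.
Union: FOLLOW(<expr>) = { EOF, d, i, k, n, q }.

{ EOF, d, i, k, n, q }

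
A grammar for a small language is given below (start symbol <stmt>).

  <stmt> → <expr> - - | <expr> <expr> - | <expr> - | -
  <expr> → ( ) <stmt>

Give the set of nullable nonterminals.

{ } (none)

No nonterminal has an empty production or an RHS whose symbols are all nullable.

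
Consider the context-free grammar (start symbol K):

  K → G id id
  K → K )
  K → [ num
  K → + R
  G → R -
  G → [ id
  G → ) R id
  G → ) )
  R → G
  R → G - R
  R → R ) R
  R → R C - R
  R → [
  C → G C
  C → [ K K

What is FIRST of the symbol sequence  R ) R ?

Add FIRST(R) = { ), [ }; R is not nullable, stop.

{ ), [ }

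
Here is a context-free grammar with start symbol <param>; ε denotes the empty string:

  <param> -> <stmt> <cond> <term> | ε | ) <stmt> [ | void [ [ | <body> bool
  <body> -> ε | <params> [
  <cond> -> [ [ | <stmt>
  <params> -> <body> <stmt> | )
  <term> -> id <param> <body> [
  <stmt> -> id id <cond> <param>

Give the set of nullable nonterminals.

{ <body>, <param> }

Directly nullable (have an ε-production): <param>, <body>.
No other nonterminal has a production whose RHS symbols are all nullable.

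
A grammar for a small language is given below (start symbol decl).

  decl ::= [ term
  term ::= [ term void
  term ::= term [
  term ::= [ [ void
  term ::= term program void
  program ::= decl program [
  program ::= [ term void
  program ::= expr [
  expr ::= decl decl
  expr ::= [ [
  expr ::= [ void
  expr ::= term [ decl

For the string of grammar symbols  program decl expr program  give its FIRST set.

{ [ }

Add FIRST(program) = { [ }; program is not nullable, stop.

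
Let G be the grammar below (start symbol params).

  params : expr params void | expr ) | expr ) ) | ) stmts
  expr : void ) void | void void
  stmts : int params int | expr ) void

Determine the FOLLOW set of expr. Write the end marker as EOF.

In params : expr params void: add FIRST(params void) = { ), void }.
In params : expr ): add FIRST()) = { ) }.
In params : expr ) ): add FIRST() )) = { ) }.
In stmts : expr ) void: add FIRST() void) = { ) }.
Union: FOLLOW(expr) = { ), void }.

{ ), void }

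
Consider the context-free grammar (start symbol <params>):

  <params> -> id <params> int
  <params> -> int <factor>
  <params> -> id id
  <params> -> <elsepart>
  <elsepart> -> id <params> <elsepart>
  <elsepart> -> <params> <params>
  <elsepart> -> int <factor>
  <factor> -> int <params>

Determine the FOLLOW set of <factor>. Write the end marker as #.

{ #, id, int }

In <params> -> int <factor>: <factor> is at the end, add FOLLOW(<params>) = { #, id, int }.
In <elsepart> -> int <factor>: <factor> is at the end, add FOLLOW(<elsepart>) = { #, id, int }.
Union: FOLLOW(<factor>) = { #, id, int }.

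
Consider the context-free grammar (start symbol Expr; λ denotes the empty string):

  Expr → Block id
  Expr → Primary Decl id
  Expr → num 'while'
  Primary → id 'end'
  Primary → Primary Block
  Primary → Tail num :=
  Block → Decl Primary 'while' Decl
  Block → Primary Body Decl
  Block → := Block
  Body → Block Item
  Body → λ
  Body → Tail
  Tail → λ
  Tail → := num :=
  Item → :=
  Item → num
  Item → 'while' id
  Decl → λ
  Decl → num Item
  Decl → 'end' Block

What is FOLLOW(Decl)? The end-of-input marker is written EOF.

In Expr → Primary Decl id: add FIRST(id) = { id }.
In Block → Decl Primary 'while' Decl: add FIRST(Primary 'while' Decl) = { :=, id, num }.
In Block → Decl Primary 'while' Decl: Decl is at the end, add FOLLOW(Block) = { 'end', 'while', :=, id, num }.
In Block → Primary Body Decl: Decl is at the end, add FOLLOW(Block) = { 'end', 'while', :=, id, num }.
Union: FOLLOW(Decl) = { 'end', 'while', :=, id, num }.

{ 'end', 'while', :=, id, num }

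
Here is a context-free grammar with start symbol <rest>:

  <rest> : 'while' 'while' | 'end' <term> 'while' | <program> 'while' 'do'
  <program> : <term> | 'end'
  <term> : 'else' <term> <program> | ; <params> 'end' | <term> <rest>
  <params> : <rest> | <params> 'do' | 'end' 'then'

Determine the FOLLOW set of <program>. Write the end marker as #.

{ 'else', 'end', 'while', ; }

In <rest> : <program> 'while' 'do': add FIRST('while' 'do') = { 'while' }.
In <term> : 'else' <term> <program>: <program> is at the end, add FOLLOW(<term>) = { 'else', 'end', 'while', ; }.
Union: FOLLOW(<program>) = { 'else', 'end', 'while', ; }.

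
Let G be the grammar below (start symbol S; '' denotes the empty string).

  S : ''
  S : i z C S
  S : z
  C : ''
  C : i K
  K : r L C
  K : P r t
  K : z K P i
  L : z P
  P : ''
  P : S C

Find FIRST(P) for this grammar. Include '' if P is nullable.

{ i, z, '' }

P : '' contributes ''.
From P : S C: S, C nullable, take FIRST(S) ∪ FIRST(C) = { i, z }; also '' since the whole RHS is nullable.
Union: FIRST(P) = { i, z, '' }.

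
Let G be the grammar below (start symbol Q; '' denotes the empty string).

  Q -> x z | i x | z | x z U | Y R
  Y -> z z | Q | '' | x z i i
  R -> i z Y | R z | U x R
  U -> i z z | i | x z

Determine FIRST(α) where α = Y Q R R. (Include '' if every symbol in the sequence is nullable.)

{ i, x, z }

Add FIRST(Y)\{''} = { i, x, z }; Y is nullable, continue.
Add FIRST(Q) = { i, x, z }; Q is not nullable, stop.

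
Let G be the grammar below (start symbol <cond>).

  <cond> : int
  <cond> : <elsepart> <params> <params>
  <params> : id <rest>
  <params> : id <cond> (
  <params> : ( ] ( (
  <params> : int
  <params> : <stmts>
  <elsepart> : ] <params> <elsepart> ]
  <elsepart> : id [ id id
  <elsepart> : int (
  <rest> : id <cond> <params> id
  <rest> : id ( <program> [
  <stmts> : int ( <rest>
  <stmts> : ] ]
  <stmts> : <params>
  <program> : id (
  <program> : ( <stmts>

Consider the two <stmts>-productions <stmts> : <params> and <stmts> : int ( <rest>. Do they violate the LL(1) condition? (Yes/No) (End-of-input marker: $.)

Yes

FIRST(<params>) = { (, ], id, int } and FIRST(int ( <rest>) = { int }.
Both contain int, so the two alternatives are not disjoint — LL(1) conflict.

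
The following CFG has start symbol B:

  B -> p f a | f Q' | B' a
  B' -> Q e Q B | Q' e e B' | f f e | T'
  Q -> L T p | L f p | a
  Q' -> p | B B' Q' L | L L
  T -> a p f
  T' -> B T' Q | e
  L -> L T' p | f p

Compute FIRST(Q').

{ a, e, f, p }

Q' -> p contributes {p}.
From Q' -> B B' Q' L: add FIRST(B) = { a, e, f, p }.
From Q' -> L L: add FIRST(L) = { f }.
Union: FIRST(Q') = { a, e, f, p }.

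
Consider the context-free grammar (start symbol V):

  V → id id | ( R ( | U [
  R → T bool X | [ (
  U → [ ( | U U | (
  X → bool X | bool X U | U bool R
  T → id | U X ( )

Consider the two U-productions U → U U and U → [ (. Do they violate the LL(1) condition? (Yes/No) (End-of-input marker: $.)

Yes

FIRST(U U) = { (, [ } and FIRST([ () = { [ }.
Both contain [, so the two alternatives are not disjoint — LL(1) conflict.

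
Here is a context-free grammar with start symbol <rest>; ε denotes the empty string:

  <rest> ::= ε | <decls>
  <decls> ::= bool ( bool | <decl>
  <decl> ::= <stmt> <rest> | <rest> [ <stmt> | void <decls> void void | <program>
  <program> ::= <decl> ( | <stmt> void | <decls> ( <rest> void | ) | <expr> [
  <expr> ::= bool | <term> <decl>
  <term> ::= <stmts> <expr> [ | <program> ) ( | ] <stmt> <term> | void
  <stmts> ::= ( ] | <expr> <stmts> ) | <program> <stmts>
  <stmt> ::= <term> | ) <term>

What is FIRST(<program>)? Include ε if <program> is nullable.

From <program> ::= <decl> (: add FIRST(<decl>) = { (, ), [, ], bool, void }.
From <program> ::= <stmt> void: add FIRST(<stmt>) = { (, ), [, ], bool, void }.
From <program> ::= <decls> ( <rest> void: add FIRST(<decls>) = { (, ), [, ], bool, void }.
<program> ::= ) contributes {)}.
From <program> ::= <expr> [: add FIRST(<expr>) = { (, ), [, ], bool, void }.
Union: FIRST(<program>) = { (, ), [, ], bool, void }.

{ (, ), [, ], bool, void }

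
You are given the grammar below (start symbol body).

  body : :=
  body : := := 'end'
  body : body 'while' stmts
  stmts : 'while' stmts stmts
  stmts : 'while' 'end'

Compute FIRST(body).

{ := }

body : := contributes {:=}.
body : := := 'end' contributes {:=}.
From body : body 'while' stmts: add FIRST(body) = { := }.
Union: FIRST(body) = { := }.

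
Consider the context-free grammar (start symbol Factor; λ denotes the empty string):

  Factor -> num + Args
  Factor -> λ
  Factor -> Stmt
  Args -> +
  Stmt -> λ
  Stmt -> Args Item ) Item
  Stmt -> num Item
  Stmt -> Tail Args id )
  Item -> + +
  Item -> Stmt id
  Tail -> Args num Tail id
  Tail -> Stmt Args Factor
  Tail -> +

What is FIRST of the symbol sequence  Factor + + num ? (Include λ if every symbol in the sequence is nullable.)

{ +, num }

Add FIRST(Factor)\{λ} = { +, num }; Factor is nullable, continue.
+ is a terminal; add {+} and stop.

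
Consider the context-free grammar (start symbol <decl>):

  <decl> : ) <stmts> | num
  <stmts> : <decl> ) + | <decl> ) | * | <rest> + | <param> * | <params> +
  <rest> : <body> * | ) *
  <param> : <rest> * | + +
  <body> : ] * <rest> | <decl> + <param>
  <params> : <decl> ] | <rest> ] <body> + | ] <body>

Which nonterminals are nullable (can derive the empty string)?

{ } (none)

No nonterminal has an empty production or an RHS whose symbols are all nullable.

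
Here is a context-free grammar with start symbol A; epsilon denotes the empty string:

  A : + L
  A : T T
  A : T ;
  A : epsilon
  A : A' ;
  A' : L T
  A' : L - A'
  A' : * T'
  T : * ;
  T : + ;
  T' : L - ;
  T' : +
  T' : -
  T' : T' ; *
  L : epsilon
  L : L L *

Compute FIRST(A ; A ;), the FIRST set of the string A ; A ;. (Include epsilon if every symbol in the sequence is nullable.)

{ *, +, -, ; }

Add FIRST(A)\{epsilon} = { *, +, - }; A is nullable, continue.
; is a terminal; add {;} and stop.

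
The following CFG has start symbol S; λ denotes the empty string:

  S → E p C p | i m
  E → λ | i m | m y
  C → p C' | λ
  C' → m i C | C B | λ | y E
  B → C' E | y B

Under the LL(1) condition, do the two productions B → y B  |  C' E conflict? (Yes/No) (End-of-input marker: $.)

Yes

FIRST(y B) = { y } and FIRST(C' E) = { i, m, p, y, λ }.
Both contain y, so the two alternatives are not disjoint — LL(1) conflict.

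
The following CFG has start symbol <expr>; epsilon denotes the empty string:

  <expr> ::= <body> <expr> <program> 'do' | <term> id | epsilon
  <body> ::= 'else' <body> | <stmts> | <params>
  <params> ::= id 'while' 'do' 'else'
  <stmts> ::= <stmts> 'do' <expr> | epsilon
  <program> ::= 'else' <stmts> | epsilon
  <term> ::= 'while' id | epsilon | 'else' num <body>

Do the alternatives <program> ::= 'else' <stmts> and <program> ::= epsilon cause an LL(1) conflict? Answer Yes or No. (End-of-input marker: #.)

No

FIRST('else' <stmts>) = { 'else' } and FIRST(epsilon) = { epsilon }.
The second is nullable but FOLLOW(<program>) = { 'do' } is disjoint from FIRST of the first.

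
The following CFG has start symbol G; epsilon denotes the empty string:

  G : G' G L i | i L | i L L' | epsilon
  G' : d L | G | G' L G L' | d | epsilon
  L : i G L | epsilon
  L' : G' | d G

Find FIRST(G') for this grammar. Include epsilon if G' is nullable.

G' : d L contributes {d}.
From G' : G: add FIRST(G) = { d, i, epsilon } (including epsilon since G is nullable).
From G' : G' L G L': G', L, G, L' nullable, take FIRST(G') ∪ FIRST(L) ∪ FIRST(G) ∪ FIRST(L') = { d, i }; also epsilon since the whole RHS is nullable.
G' : d contributes {d}.
G' : epsilon contributes epsilon.
Union: FIRST(G') = { d, i, epsilon }.

{ d, i, epsilon }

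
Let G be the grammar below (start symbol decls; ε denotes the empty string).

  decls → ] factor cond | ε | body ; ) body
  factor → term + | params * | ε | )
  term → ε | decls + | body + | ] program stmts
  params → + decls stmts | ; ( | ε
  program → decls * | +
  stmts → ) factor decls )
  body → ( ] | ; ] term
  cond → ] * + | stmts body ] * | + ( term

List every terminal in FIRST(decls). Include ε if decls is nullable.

decls → ] factor cond contributes {]}.
decls → ε contributes ε.
From decls → body ; ) body: add FIRST(body) = { (, ; }.
Union: FIRST(decls) = { (, ;, ], ε }.

{ (, ;, ], ε }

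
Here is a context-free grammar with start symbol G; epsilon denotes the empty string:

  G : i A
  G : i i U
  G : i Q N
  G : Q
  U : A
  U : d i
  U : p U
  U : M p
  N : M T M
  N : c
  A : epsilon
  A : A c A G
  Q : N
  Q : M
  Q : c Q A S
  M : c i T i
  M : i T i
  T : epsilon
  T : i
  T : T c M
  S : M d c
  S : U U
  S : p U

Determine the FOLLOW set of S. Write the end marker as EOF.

In Q : c Q A S: S is at the end, add FOLLOW(Q) = { EOF, c, d, i, p }.
Union: FOLLOW(S) = { EOF, c, d, i, p }.

{ EOF, c, d, i, p }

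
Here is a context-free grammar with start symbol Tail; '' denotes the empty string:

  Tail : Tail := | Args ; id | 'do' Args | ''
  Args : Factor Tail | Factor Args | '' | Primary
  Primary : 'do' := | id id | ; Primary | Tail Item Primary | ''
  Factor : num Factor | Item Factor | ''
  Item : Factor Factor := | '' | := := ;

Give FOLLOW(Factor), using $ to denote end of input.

In Args : Factor Tail: add FIRST(Tail)\{''} = { 'do', :=, ;, id, num }.
  Since Tail is nullable, also add FOLLOW(Args) = { $, 'do', :=, ;, id, num }.
In Args : Factor Args: add FIRST(Args)\{''} = { 'do', :=, ;, id, num }.
  Since Args is nullable, also add FOLLOW(Args) = { $, 'do', :=, ;, id, num }.
In Factor : num Factor: Factor is at the end, add FOLLOW(Factor) = { $, 'do', :=, ;, id, num }.
In Factor : Item Factor: Factor is at the end, add FOLLOW(Factor) = { $, 'do', :=, ;, id, num }.
In Item : Factor Factor :=: add FIRST(Factor :=) = { :=, num }.
In Item : Factor Factor :=: add FIRST(:=) = { := }.
Union: FOLLOW(Factor) = { $, 'do', :=, ;, id, num }.

{ $, 'do', :=, ;, id, num }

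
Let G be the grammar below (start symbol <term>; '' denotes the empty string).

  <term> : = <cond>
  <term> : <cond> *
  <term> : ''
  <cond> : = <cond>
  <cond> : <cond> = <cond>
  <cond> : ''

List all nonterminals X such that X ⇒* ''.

Directly nullable (have an ''-production): <term>, <cond>.

{ <cond>, <term> }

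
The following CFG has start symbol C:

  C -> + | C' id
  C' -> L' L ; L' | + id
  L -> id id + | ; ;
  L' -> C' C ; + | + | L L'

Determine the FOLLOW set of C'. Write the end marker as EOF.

{ +, ;, id }

In C -> C' id: add FIRST(id) = { id }.
In L' -> C' C ; +: add FIRST(C ; +) = { +, ;, id }.
Union: FOLLOW(C') = { +, ;, id }.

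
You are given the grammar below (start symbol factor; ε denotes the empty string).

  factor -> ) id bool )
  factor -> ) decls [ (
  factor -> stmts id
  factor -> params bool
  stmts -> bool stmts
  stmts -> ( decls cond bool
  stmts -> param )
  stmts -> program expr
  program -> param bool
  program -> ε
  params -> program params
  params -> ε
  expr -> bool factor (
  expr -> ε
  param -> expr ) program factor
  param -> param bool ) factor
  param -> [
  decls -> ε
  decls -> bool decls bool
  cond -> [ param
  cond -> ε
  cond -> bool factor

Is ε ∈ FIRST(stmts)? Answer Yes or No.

Yes

stmts -> program expr and each of program, expr is nullable, so stmts ⇒* ε.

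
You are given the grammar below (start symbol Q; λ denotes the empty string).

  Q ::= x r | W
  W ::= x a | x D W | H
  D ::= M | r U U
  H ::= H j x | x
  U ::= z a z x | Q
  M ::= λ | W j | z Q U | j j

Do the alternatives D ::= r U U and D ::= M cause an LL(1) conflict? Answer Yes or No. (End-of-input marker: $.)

FIRST(r U U) = { r } and FIRST(M) = { j, x, z, λ }.
The second is nullable but FOLLOW(D) = { x } is disjoint from FIRST of the first.

No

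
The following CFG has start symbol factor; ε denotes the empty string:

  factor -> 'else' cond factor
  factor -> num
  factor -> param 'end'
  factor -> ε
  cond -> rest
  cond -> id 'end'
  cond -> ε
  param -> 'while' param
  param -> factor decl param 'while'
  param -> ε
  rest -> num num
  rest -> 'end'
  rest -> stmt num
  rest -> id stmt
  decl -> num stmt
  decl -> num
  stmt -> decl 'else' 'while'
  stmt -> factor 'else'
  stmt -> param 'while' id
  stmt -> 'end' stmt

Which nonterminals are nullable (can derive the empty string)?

{ cond, factor, param }

Directly nullable (have an ε-production): factor, cond, param.
No other nonterminal has a production whose RHS symbols are all nullable.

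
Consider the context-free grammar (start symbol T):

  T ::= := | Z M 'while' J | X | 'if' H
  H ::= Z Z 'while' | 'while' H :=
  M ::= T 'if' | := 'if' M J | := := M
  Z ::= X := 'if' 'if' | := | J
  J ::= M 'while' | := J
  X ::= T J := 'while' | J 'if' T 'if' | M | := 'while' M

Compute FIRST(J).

{ 'if', := }

From J ::= M 'while': add FIRST(M) = { 'if', := }.
J ::= := J contributes {:=}.
Union: FIRST(J) = { 'if', := }.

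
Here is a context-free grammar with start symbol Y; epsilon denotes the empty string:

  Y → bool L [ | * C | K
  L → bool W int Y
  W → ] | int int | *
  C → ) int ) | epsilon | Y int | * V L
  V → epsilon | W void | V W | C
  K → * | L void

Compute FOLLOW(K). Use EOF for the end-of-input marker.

In Y → K: K is at the end, add FOLLOW(Y) = { EOF, *, [, ], bool, int, void }.
Union: FOLLOW(K) = { EOF, *, [, ], bool, int, void }.

{ EOF, *, [, ], bool, int, void }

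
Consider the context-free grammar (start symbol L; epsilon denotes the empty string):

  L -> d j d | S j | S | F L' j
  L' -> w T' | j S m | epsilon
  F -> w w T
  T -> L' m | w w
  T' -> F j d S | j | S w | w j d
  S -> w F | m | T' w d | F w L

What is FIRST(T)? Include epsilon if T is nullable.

From T -> L' m: L' nullable, take FIRST(L') ∪ {m} = { j, m, w }.
T -> w w contributes {w}.
Union: FIRST(T) = { j, m, w }.

{ j, m, w }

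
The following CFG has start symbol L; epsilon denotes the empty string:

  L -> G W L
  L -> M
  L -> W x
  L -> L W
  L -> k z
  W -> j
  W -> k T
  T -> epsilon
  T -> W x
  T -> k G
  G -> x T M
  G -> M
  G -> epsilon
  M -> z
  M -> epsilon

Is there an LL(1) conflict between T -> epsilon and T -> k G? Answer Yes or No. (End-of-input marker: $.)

Yes

FIRST(epsilon) = { epsilon } and FIRST(k G) = { k }.
The first alternative is nullable and FOLLOW(T) = { $, j, k, x, z } shares k with FIRST of the second — conflict.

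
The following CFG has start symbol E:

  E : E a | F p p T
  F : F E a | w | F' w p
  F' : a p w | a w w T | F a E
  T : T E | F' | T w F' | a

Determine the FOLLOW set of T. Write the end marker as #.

In E : F p p T: T is at the end, add FOLLOW(E) = { #, a, w }.
In F' : a w w T: T is at the end, add FOLLOW(F') = { #, a, w }.
In T : T E: add FIRST(E) = { a, w }.
In T : T w F': add FIRST(w F') = { w }.
Union: FOLLOW(T) = { #, a, w }.

{ #, a, w }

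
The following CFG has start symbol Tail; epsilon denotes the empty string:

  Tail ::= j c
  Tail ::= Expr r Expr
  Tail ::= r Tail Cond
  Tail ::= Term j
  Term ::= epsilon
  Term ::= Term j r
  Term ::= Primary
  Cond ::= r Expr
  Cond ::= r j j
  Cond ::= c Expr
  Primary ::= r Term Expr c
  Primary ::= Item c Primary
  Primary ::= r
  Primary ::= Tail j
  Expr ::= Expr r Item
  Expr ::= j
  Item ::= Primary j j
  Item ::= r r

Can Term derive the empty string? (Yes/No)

Term has an epsilon-production, so Term ⇒ epsilon.

Yes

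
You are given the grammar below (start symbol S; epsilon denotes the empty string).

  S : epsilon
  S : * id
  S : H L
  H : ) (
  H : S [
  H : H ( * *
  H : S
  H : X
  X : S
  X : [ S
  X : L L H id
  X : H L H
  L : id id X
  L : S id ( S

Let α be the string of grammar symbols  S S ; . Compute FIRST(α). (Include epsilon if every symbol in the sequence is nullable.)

{ (, ), *, ;, [, id }

Add FIRST(S)\{epsilon} = { (, ), *, [, id }; S is nullable, continue.
Add FIRST(S)\{epsilon} = { (, ), *, [, id }; S is nullable, continue.
; is a terminal; add {;} and stop.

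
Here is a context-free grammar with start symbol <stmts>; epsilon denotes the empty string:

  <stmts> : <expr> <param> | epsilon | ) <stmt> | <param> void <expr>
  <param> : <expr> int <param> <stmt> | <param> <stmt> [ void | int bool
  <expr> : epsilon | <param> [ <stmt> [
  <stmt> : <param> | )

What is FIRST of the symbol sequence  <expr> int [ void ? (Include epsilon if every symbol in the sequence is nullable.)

Add FIRST(<expr>)\{epsilon} = { int }; <expr> is nullable, continue.
int is a terminal; add {int} and stop.

{ int }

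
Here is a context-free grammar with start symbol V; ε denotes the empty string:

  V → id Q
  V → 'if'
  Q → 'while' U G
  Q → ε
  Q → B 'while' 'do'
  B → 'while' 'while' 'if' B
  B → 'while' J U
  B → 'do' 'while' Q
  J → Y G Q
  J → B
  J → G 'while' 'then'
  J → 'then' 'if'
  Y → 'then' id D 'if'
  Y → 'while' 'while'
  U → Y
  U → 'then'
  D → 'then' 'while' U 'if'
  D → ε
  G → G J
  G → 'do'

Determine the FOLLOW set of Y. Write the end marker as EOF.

{ EOF, 'do', 'if', 'then', 'while' }

In J → Y G Q: add FIRST(G Q) = { 'do' }.
In U → Y: Y is at the end, add FOLLOW(U) = { EOF, 'do', 'if', 'then', 'while' }.
Union: FOLLOW(Y) = { EOF, 'do', 'if', 'then', 'while' }.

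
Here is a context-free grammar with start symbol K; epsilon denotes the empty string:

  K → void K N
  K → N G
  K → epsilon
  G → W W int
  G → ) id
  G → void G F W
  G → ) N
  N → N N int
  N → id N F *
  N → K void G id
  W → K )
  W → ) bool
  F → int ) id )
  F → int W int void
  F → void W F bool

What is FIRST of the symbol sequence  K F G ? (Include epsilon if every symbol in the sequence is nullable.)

{ id, int, void }

Add FIRST(K)\{epsilon} = { id, void }; K is nullable, continue.
Add FIRST(F) = { int, void }; F is not nullable, stop.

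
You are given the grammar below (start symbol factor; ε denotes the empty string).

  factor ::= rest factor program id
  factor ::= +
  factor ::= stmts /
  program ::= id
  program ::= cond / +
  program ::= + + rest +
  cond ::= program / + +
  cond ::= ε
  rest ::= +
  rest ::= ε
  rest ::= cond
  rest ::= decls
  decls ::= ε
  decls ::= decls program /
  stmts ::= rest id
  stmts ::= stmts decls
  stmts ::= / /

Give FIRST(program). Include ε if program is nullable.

program ::= id contributes {id}.
From program ::= cond / +: cond nullable, take FIRST(cond) ∪ {/} = { +, /, id }.
program ::= + + rest + contributes {+}.
Union: FIRST(program) = { +, /, id }.

{ +, /, id }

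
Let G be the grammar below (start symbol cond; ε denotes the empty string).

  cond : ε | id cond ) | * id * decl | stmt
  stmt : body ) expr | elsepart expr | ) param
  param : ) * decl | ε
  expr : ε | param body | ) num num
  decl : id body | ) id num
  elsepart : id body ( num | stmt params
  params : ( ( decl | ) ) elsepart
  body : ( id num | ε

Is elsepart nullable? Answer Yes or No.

No

Nullable nonterminals: body, cond, expr, param.
No production of elsepart has an RHS whose symbols are all nullable, so elsepart is not nullable.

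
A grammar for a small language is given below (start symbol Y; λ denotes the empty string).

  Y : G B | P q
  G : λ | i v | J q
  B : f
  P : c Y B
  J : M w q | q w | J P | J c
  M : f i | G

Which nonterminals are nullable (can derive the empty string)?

Directly nullable (have an λ-production): G.
M : G with every symbol nullable, so M is nullable.
No other nonterminal has a production whose RHS symbols are all nullable.

{ G, M }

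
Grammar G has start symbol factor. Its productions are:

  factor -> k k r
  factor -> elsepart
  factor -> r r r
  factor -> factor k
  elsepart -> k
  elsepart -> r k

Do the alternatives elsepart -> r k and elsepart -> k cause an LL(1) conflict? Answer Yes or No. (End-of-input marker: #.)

FIRST(r k) = { r } and FIRST(k) = { k }.
The FIRST sets are disjoint and neither alternative is nullable — no conflict.

No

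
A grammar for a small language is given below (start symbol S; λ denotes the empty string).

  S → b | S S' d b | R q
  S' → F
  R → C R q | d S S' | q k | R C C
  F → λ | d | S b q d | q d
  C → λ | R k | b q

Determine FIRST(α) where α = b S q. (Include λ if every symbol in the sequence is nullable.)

b is a terminal; add {b} and stop.

{ b }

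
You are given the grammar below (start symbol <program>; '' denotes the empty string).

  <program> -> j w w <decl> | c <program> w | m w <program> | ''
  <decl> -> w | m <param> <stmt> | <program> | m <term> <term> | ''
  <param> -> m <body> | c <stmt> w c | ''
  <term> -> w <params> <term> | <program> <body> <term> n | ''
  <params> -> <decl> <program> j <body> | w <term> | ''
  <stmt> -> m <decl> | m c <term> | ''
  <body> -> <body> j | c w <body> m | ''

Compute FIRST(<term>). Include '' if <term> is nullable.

<term> -> w <params> <term> contributes {w}.
From <term> -> <program> <body> <term> n: <program>, <body>, <term> nullable, take FIRST(<program>) ∪ FIRST(<body>) ∪ FIRST(<term>) ∪ {n} = { c, j, m, n, w }.
<term> -> '' contributes ''.
Union: FIRST(<term>) = { c, j, m, n, w, '' }.

{ c, j, m, n, w, '' }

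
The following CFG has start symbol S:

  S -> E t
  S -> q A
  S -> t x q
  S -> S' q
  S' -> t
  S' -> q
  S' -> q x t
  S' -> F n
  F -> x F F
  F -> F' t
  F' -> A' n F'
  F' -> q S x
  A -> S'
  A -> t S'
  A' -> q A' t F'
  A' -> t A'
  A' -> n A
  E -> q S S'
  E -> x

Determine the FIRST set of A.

From A -> S': add FIRST(S') = { n, q, t, x }.
A -> t S' contributes {t}.
Union: FIRST(A) = { n, q, t, x }.

{ n, q, t, x }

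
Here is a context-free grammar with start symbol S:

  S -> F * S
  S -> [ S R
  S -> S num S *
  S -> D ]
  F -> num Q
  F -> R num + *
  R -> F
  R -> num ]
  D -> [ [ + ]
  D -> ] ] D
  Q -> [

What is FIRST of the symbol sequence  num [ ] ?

num is a terminal; add {num} and stop.

{ num }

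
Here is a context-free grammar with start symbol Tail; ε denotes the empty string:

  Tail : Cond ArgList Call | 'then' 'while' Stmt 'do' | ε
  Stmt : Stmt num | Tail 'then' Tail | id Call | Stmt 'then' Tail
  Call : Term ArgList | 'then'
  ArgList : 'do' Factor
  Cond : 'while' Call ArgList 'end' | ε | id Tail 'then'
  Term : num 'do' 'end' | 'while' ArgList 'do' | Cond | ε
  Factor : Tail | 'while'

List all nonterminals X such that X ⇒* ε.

{ Cond, Factor, Tail, Term }

Directly nullable (have an ε-production): Tail, Cond, Term.
Factor : Tail with every symbol nullable, so Factor is nullable.
No other nonterminal has a production whose RHS symbols are all nullable.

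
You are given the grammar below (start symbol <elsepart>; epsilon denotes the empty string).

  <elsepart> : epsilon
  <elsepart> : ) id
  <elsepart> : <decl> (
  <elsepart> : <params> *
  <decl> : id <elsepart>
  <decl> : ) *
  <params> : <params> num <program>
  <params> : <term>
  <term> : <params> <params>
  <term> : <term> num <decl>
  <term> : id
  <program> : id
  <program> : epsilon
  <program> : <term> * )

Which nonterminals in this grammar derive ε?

Directly nullable (have an epsilon-production): <elsepart>, <program>.
No other nonterminal has a production whose RHS symbols are all nullable.

{ <elsepart>, <program> }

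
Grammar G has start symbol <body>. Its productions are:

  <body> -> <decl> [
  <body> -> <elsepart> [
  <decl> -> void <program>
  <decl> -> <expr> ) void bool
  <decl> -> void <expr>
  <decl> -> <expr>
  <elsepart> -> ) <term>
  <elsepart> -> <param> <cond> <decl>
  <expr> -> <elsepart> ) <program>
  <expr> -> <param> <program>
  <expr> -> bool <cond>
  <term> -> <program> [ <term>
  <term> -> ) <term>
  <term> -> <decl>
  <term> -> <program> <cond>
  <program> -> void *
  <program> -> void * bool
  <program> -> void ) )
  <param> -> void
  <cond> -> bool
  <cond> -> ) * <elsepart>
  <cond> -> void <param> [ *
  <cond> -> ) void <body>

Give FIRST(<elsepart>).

<elsepart> -> ) <term> contributes {)}.
From <elsepart> -> <param> <cond> <decl>: add FIRST(<param>) = { void }.
Union: FIRST(<elsepart>) = { ), void }.

{ ), void }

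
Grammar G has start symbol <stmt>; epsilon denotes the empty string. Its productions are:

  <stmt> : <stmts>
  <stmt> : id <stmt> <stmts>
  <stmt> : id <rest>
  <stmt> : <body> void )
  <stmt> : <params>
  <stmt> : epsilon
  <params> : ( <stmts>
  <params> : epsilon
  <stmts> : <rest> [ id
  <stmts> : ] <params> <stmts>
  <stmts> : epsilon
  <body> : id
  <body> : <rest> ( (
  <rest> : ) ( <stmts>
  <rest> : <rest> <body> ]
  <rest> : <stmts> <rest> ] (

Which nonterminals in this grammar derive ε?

{ <params>, <stmt>, <stmts> }

Directly nullable (have an epsilon-production): <stmt>, <params>, <stmts>.
No other nonterminal has a production whose RHS symbols are all nullable.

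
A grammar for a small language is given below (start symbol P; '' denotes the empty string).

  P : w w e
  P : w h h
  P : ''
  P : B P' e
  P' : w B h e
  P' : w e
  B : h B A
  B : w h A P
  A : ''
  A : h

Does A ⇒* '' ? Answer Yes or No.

Yes

A has an ''-production, so A ⇒ ''.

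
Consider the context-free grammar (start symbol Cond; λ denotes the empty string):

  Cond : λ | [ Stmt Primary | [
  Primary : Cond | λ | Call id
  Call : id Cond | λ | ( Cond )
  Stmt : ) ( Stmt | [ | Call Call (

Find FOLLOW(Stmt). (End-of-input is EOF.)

In Cond : [ Stmt Primary: add FIRST(Primary)\{λ} = { (, [, id }.
  Since Primary is nullable, also add FOLLOW(Cond) = { EOF, (, ), id }.
In Stmt : ) ( Stmt: Stmt is at the end, add FOLLOW(Stmt) = { EOF, (, ), [, id }.
Union: FOLLOW(Stmt) = { EOF, (, ), [, id }.

{ EOF, (, ), [, id }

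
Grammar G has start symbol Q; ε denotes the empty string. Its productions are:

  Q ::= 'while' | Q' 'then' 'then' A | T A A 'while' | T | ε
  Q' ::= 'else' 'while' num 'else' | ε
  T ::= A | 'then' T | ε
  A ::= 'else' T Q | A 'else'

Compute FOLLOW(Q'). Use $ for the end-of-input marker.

In Q ::= Q' 'then' 'then' A: add FIRST('then' 'then' A) = { 'then' }.
Union: FOLLOW(Q') = { 'then' }.

{ 'then' }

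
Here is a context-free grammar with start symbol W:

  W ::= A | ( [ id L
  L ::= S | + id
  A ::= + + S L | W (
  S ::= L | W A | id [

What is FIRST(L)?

{ (, +, id }

From L ::= S: add FIRST(S) = { (, +, id }.
L ::= + id contributes {+}.
Union: FIRST(L) = { (, +, id }.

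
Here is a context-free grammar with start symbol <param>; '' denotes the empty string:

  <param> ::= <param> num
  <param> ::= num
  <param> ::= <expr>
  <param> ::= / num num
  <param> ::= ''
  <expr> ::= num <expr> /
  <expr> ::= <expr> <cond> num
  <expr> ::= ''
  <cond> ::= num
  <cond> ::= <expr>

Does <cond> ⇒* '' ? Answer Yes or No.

Yes

<cond> ::= <expr> and each of <expr> is nullable, so <cond> ⇒* ''.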